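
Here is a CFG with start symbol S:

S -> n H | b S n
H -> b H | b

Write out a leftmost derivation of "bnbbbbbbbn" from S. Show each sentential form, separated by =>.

S => bSn   [S -> b S n]
bSn => bnHn   [S -> n H]
bnHn => bnbHn   [H -> b H]
bnbHn => bnbbHn   [H -> b H]
bnbbHn => bnbbbHn   [H -> b H]
bnbbbHn => bnbbbbHn   [H -> b H]
bnbbbbHn => bnbbbbbHn   [H -> b H]
bnbbbbbHn => bnbbbbbbHn   [H -> b H]
bnbbbbbbHn => bnbbbbbbbn   [H -> b]

S => bSn => bnHn => bnbHn => bnbbHn => bnbbbHn => bnbbbbHn => bnbbbbbHn => bnbbbbbbHn => bnbbbbbbbn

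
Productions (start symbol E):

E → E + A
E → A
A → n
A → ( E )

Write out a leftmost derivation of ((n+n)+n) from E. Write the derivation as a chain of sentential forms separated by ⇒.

E ⇒ A ⇒ (E) ⇒ (E+A) ⇒ (A+A) ⇒ ((E)+A) ⇒ ((E+A)+A) ⇒ ((A+A)+A) ⇒ ((n+A)+A) ⇒ ((n+n)+A) ⇒ ((n+n)+n)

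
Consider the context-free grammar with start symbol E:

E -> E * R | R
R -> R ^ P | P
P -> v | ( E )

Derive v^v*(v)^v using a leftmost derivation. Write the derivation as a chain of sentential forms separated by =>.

E => E*R => R*R => R^P*R => P^P*R => v^P*R => v^v*R => v^v*R^P => v^v*P^P => v^v*(E)^P => v^v*(R)^P => v^v*(P)^P => v^v*(v)^P => v^v*(v)^v

E => E*R   [E -> E * R]
E*R => R*R   [E -> R]
R*R => R^P*R   [R -> R ^ P]
R^P*R => P^P*R   [R -> P]
P^P*R => v^P*R   [P -> v]
v^P*R => v^v*R   [P -> v]
v^v*R => v^v*R^P   [R -> R ^ P]
v^v*R^P => v^v*P^P   [R -> P]
v^v*P^P => v^v*(E)^P   [P -> ( E )]
v^v*(E)^P => v^v*(R)^P   [E -> R]
v^v*(R)^P => v^v*(P)^P   [R -> P]
v^v*(P)^P => v^v*(v)^P   [P -> v]
v^v*(v)^P => v^v*(v)^v   [P -> v]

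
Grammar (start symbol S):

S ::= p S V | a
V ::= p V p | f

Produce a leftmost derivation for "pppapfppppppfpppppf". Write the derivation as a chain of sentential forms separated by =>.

S => pSV   [S ::= p S V]
pSV => ppSVV   [S ::= p S V]
ppSVV => pppSVVV   [S ::= p S V]
pppSVVV => pppaVVV   [S ::= a]
pppaVVV => pppapVpVV   [V ::= p V p]
pppapVpVV => pppapfpVV   [V ::= f]
pppapfpVV => pppapfppVpV   [V ::= p V p]
pppapfppVpV => pppapfpppVppV   [V ::= p V p]
pppapfpppVppV => pppapfppppVpppV   [V ::= p V p]
pppapfppppVpppV => pppapfpppppVppppV   [V ::= p V p]
pppapfpppppVppppV => pppapfppppppVpppppV   [V ::= p V p]
pppapfppppppVpppppV => pppapfppppppfpppppV   [V ::= f]
pppapfppppppfpppppV => pppapfppppppfpppppf   [V ::= f]

S => pSV => ppSVV => pppSVVV => pppaVVV => pppapVpVV => pppapfpVV => pppapfppVpV => pppapfpppVppV => pppapfppppVpppV => pppapfpppppVppppV => pppapfppppppVpppppV => pppapfppppppfpppppV => pppapfppppppfpppppf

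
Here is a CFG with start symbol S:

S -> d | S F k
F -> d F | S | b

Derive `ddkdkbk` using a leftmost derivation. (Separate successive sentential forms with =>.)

S => SFk => SFkFk => SFkFkFk => dFkFkFk => dSkFkFk => ddkFkFk => ddkSkFk => ddkdkFk => ddkdkbk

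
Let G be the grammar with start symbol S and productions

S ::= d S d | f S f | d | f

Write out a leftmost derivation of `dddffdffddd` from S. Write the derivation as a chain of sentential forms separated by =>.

S => dSd => ddSdd => dddSddd => dddfSfddd => dddffSffddd => dddffdffddd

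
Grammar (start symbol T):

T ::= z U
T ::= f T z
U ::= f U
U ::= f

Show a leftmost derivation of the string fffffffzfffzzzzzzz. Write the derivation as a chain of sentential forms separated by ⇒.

T ⇒ fTz ⇒ ffTzz ⇒ fffTzzz ⇒ ffffTzzzz ⇒ fffffTzzzzz ⇒ ffffffTzzzzzz ⇒ fffffffTzzzzzzz ⇒ fffffffzUzzzzzzz ⇒ fffffffzfUzzzzzzz ⇒ fffffffzffUzzzzzzz ⇒ fffffffzfffzzzzzzz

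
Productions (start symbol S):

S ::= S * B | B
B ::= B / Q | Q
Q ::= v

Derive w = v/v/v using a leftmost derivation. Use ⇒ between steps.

S⇒B⇒B/Q⇒B/Q/Q⇒Q/Q/Q⇒v/Q/Q⇒v/v/Q⇒v/v/v

S ⇒ B   [S ::= B]
B ⇒ B/Q   [B ::= B / Q]
B/Q ⇒ B/Q/Q   [B ::= B / Q]
B/Q/Q ⇒ Q/Q/Q   [B ::= Q]
Q/Q/Q ⇒ v/Q/Q   [Q ::= v]
v/Q/Q ⇒ v/v/Q   [Q ::= v]
v/v/Q ⇒ v/v/v   [Q ::= v]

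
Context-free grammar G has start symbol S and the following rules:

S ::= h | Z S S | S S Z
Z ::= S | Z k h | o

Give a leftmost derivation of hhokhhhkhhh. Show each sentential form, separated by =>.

S=>ZSS=>ZkhSS=>SkhSS=>ZSSkhSS=>ZkhSSkhSS=>SkhSSkhSS=>SSZkhSSkhSS=>hSZkhSSkhSS=>hhZkhSSkhSS=>hhokhSSkhSS=>hhokhhSkhSS=>hhokhhhkhSS=>hhokhhhkhhS=>hhokhhhkhhh

S => ZSS   [S ::= Z S S]
ZSS => ZkhSS   [Z ::= Z k h]
ZkhSS => SkhSS   [Z ::= S]
SkhSS => ZSSkhSS   [S ::= Z S S]
ZSSkhSS => ZkhSSkhSS   [Z ::= Z k h]
ZkhSSkhSS => SkhSSkhSS   [Z ::= S]
SkhSSkhSS => SSZkhSSkhSS   [S ::= S S Z]
SSZkhSSkhSS => hSZkhSSkhSS   [S ::= h]
hSZkhSSkhSS => hhZkhSSkhSS   [S ::= h]
hhZkhSSkhSS => hhokhSSkhSS   [Z ::= o]
hhokhSSkhSS => hhokhhSkhSS   [S ::= h]
hhokhhSkhSS => hhokhhhkhSS   [S ::= h]
hhokhhhkhSS => hhokhhhkhhS   [S ::= h]
hhokhhhkhhS => hhokhhhkhhh   [S ::= h]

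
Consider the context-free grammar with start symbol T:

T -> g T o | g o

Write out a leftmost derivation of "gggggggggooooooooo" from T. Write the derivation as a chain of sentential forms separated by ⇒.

T ⇒ gTo ⇒ ggToo ⇒ gggTooo ⇒ ggggToooo ⇒ gggggTooooo ⇒ ggggggToooooo ⇒ gggggggTooooooo ⇒ ggggggggToooooooo ⇒ gggggggggooooooooo

T ⇒ gTo   [T -> g T o]
gTo ⇒ ggToo   [T -> g T o]
ggToo ⇒ gggTooo   [T -> g T o]
gggTooo ⇒ ggggToooo   [T -> g T o]
ggggToooo ⇒ gggggTooooo   [T -> g T o]
gggggTooooo ⇒ ggggggToooooo   [T -> g T o]
ggggggToooooo ⇒ gggggggTooooooo   [T -> g T o]
gggggggTooooooo ⇒ ggggggggToooooooo   [T -> g T o]
ggggggggToooooooo ⇒ gggggggggooooooooo   [T -> g o]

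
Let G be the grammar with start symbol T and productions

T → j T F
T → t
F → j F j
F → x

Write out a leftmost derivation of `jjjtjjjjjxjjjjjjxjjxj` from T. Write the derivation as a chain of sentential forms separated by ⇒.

T ⇒ jTF ⇒ jjTFF ⇒ jjjTFFF ⇒ jjjtFFF ⇒ jjjtjFjFF ⇒ jjjtjjFjjFF ⇒ jjjtjjjFjjjFF ⇒ jjjtjjjjFjjjjFF ⇒ jjjtjjjjjFjjjjjFF ⇒ jjjtjjjjjxjjjjjFF ⇒ jjjtjjjjjxjjjjjjFjF ⇒ jjjtjjjjjxjjjjjjxjF ⇒ jjjtjjjjjxjjjjjjxjjFj ⇒ jjjtjjjjjxjjjjjjxjjxj

T ⇒ jTF   [T → j T F]
jTF ⇒ jjTFF   [T → j T F]
jjTFF ⇒ jjjTFFF   [T → j T F]
jjjTFFF ⇒ jjjtFFF   [T → t]
jjjtFFF ⇒ jjjtjFjFF   [F → j F j]
jjjtjFjFF ⇒ jjjtjjFjjFF   [F → j F j]
jjjtjjFjjFF ⇒ jjjtjjjFjjjFF   [F → j F j]
jjjtjjjFjjjFF ⇒ jjjtjjjjFjjjjFF   [F → j F j]
jjjtjjjjFjjjjFF ⇒ jjjtjjjjjFjjjjjFF   [F → j F j]
jjjtjjjjjFjjjjjFF ⇒ jjjtjjjjjxjjjjjFF   [F → x]
jjjtjjjjjxjjjjjFF ⇒ jjjtjjjjjxjjjjjjFjF   [F → j F j]
jjjtjjjjjxjjjjjjFjF ⇒ jjjtjjjjjxjjjjjjxjF   [F → x]
jjjtjjjjjxjjjjjjxjF ⇒ jjjtjjjjjxjjjjjjxjjFj   [F → j F j]
jjjtjjjjjxjjjjjjxjjFj ⇒ jjjtjjjjjxjjjjjjxjjxj   [F → x]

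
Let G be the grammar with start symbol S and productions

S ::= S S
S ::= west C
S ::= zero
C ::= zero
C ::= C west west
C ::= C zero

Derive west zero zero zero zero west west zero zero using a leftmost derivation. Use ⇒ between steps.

S ⇒ west C   [S ::= west C]
west C ⇒ west C zero   [C ::= C zero]
west C zero ⇒ west C zero zero   [C ::= C zero]
west C zero zero ⇒ west C west west zero zero   [C ::= C west west]
west C west west zero zero ⇒ west C zero west west zero zero   [C ::= C zero]
west C zero west west zero zero ⇒ west C zero zero west west zero zero   [C ::= C zero]
west C zero zero west west zero zero ⇒ west C zero zero zero west west zero zero   [C ::= C zero]
west C zero zero zero west west zero zero ⇒ west zero zero zero zero west west zero zero   [C ::= zero]

S ⇒ west C ⇒ west C zero ⇒ west C zero zero ⇒ west C west west zero zero ⇒ west C zero west west zero zero ⇒ west C zero zero west west zero zero ⇒ west C zero zero zero west west zero zero ⇒ west zero zero zero zero west west zero zero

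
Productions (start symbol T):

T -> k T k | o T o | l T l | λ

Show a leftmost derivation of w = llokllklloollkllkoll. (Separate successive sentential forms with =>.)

T => lTl   [T -> l T l]
lTl => llTll   [T -> l T l]
llTll => lloToll   [T -> o T o]
lloToll => llokTkoll   [T -> k T k]
llokTkoll => lloklTlkoll   [T -> l T l]
lloklTlkoll => llokllTllkoll   [T -> l T l]
llokllTllkoll => llokllkTkllkoll   [T -> k T k]
llokllkTkllkoll => llokllklTlkllkoll   [T -> l T l]
llokllklTlkllkoll => llokllkllTllkllkoll   [T -> l T l]
llokllkllTllkllkoll => llokllklloTollkllkoll   [T -> o T o]
llokllklloTollkllkoll => llokllklloollkllkoll   [T -> λ]

T => lTl => llTll => lloToll => llokTkoll => lloklTlkoll => llokllTllkoll => llokllkTkllkoll => llokllklTlkllkoll => llokllkllTllkllkoll => llokllklloTollkllkoll => llokllklloollkllkoll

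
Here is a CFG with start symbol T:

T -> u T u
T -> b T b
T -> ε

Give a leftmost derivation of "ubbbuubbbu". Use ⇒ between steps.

T⇒uTu⇒ubTbu⇒ubbTbbu⇒ubbbTbbbu⇒ubbbuTubbbu⇒ubbbuubbbu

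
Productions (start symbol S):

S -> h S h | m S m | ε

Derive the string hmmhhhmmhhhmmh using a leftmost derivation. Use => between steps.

S=>hSh=>hmSmh=>hmmSmmh=>hmmhShmmh=>hmmhhShhmmh=>hmmhhhShhhmmh=>hmmhhhmSmhhhmmh=>hmmhhhmmhhhmmh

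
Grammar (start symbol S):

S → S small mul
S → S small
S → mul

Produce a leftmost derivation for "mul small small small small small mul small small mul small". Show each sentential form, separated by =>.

S => S small   [S → S small]
S small => S small mul small   [S → S small mul]
S small mul small => S small small mul small   [S → S small]
S small small mul small => S small mul small small mul small   [S → S small mul]
S small mul small small mul small => S small small mul small small mul small   [S → S small]
S small small mul small small mul small => S small small small mul small small mul small   [S → S small]
S small small small mul small small mul small => S small small small small mul small small mul small   [S → S small]
S small small small small mul small small mul small => S small small small small small mul small small mul small   [S → S small]
S small small small small small mul small small mul small => mul small small small small small mul small small mul small   [S → mul]

S => S small => S small mul small => S small small mul small => S small mul small small mul small => S small small mul small small mul small => S small small small mul small small mul small => S small small small small mul small small mul small => S small small small small small mul small small mul small => mul small small small small small mul small small mul small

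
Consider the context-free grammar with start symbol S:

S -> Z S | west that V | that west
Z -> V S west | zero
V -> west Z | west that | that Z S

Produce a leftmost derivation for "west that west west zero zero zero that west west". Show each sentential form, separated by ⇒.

S ⇒ west that V ⇒ west that west Z ⇒ west that west V S west ⇒ west that west west Z S west ⇒ west that west west zero S west ⇒ west that west west zero Z S west ⇒ west that west west zero zero S west ⇒ west that west west zero zero Z S west ⇒ west that west west zero zero zero S west ⇒ west that west west zero zero zero that west west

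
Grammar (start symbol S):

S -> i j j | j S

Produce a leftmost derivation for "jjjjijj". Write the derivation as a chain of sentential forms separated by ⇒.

S ⇒ jS   [S -> j S]
jS ⇒ jjS   [S -> j S]
jjS ⇒ jjjS   [S -> j S]
jjjS ⇒ jjjjS   [S -> j S]
jjjjS ⇒ jjjjijj   [S -> i j j]

S ⇒ jS ⇒ jjS ⇒ jjjS ⇒ jjjjS ⇒ jjjjijj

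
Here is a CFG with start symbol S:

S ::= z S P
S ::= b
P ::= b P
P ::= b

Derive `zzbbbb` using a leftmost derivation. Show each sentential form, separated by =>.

S=>zSP=>zzSPP=>zzbPP=>zzbbP=>zzbbbP=>zzbbbb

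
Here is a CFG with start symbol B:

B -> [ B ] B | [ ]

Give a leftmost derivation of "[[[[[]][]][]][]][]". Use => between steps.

B => [B]B => [[B]B]B => [[[B]B]B]B => [[[[B]B]B]B]B => [[[[[]]B]B]B]B => [[[[[]][]]B]B]B => [[[[[]][]][]]B]B => [[[[[]][]][]][]]B => [[[[[]][]][]][]][]

B => [B]B   [B -> [ B ] B]
[B]B => [[B]B]B   [B -> [ B ] B]
[[B]B]B => [[[B]B]B]B   [B -> [ B ] B]
[[[B]B]B]B => [[[[B]B]B]B]B   [B -> [ B ] B]
[[[[B]B]B]B]B => [[[[[]]B]B]B]B   [B -> [ ]]
[[[[[]]B]B]B]B => [[[[[]][]]B]B]B   [B -> [ ]]
[[[[[]][]]B]B]B => [[[[[]][]][]]B]B   [B -> [ ]]
[[[[[]][]][]]B]B => [[[[[]][]][]][]]B   [B -> [ ]]
[[[[[]][]][]][]]B => [[[[[]][]][]][]][]   [B -> [ ]]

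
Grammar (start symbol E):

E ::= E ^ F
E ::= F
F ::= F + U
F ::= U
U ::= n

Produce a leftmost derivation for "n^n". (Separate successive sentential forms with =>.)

E => E^F => F^F => U^F => n^F => n^U => n^n

E => E^F   [E ::= E ^ F]
E^F => F^F   [E ::= F]
F^F => U^F   [F ::= U]
U^F => n^F   [U ::= n]
n^F => n^U   [F ::= U]
n^U => n^n   [U ::= n]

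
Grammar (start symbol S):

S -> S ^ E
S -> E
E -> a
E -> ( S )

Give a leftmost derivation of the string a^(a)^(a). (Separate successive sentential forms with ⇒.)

S ⇒ S^E ⇒ S^E^E ⇒ E^E^E ⇒ a^E^E ⇒ a^(S)^E ⇒ a^(E)^E ⇒ a^(a)^E ⇒ a^(a)^(S) ⇒ a^(a)^(E) ⇒ a^(a)^(a)

S ⇒ S^E   [S -> S ^ E]
S^E ⇒ S^E^E   [S -> S ^ E]
S^E^E ⇒ E^E^E   [S -> E]
E^E^E ⇒ a^E^E   [E -> a]
a^E^E ⇒ a^(S)^E   [E -> ( S )]
a^(S)^E ⇒ a^(E)^E   [S -> E]
a^(E)^E ⇒ a^(a)^E   [E -> a]
a^(a)^E ⇒ a^(a)^(S)   [E -> ( S )]
a^(a)^(S) ⇒ a^(a)^(E)   [S -> E]
a^(a)^(E) ⇒ a^(a)^(a)   [E -> a]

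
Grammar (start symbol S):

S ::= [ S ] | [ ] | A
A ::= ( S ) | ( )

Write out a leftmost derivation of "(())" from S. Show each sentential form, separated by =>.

S => A   [S ::= A]
A => (S)   [A ::= ( S )]
(S) => (A)   [S ::= A]
(A) => (())   [A ::= ( )]

S => A => (S) => (A) => (())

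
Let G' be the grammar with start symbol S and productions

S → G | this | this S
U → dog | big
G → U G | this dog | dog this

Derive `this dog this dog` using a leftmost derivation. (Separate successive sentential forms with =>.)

S => this S => this G => this U G => this dog G => this dog this dog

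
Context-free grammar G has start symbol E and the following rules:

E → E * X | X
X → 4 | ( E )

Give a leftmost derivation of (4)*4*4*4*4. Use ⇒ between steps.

E ⇒ E*X ⇒ E*X*X ⇒ E*X*X*X ⇒ E*X*X*X*X ⇒ X*X*X*X*X ⇒ (E)*X*X*X*X ⇒ (X)*X*X*X*X ⇒ (4)*X*X*X*X ⇒ (4)*4*X*X*X ⇒ (4)*4*4*X*X ⇒ (4)*4*4*4*X ⇒ (4)*4*4*4*4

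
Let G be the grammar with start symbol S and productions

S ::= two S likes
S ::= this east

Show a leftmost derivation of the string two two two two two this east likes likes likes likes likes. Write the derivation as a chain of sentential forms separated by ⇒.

S ⇒ two S likes ⇒ two two S likes likes ⇒ two two two S likes likes likes ⇒ two two two two S likes likes likes likes ⇒ two two two two two S likes likes likes likes likes ⇒ two two two two two this east likes likes likes likes likes

S ⇒ two S likes   [S ::= two S likes]
two S likes ⇒ two two S likes likes   [S ::= two S likes]
two two S likes likes ⇒ two two two S likes likes likes   [S ::= two S likes]
two two two S likes likes likes ⇒ two two two two S likes likes likes likes   [S ::= two S likes]
two two two two S likes likes likes likes ⇒ two two two two two S likes likes likes likes likes   [S ::= two S likes]
two two two two two S likes likes likes likes likes ⇒ two two two two two this east likes likes likes likes likes   [S ::= this east]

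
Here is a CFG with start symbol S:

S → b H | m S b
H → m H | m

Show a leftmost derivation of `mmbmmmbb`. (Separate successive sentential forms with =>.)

S => mSb   [S → m S b]
mSb => mmSbb   [S → m S b]
mmSbb => mmbHbb   [S → b H]
mmbHbb => mmbmHbb   [H → m H]
mmbmHbb => mmbmmHbb   [H → m H]
mmbmmHbb => mmbmmmbb   [H → m]

S => mSb => mmSbb => mmbHbb => mmbmHbb => mmbmmHbb => mmbmmmbb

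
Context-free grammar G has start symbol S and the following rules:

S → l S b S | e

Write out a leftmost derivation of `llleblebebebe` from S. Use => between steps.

S => lSbS   [S → l S b S]
lSbS => llSbSbS   [S → l S b S]
llSbSbS => lllSbSbSbS   [S → l S b S]
lllSbSbSbS => lllebSbSbS   [S → e]
lllebSbSbS => llleblSbSbSbS   [S → l S b S]
llleblSbSbSbS => llleblebSbSbS   [S → e]
llleblebSbSbS => llleblebebSbS   [S → e]
llleblebebSbS => llleblebebebS   [S → e]
llleblebebebS => llleblebebebe   [S → e]

S=>lSbS=>llSbSbS=>lllSbSbSbS=>lllebSbSbS=>llleblSbSbSbS=>llleblebSbSbS=>llleblebebSbS=>llleblebebebS=>llleblebebebe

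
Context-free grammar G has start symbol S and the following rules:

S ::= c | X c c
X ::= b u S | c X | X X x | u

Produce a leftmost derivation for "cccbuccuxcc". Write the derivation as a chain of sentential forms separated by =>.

S => Xcc => cXcc => ccXcc => cccXcc => cccXXxcc => cccbuSXxcc => cccbucXxcc => cccbuccXxcc => cccbuccuxcc

S => Xcc   [S ::= X c c]
Xcc => cXcc   [X ::= c X]
cXcc => ccXcc   [X ::= c X]
ccXcc => cccXcc   [X ::= c X]
cccXcc => cccXXxcc   [X ::= X X x]
cccXXxcc => cccbuSXxcc   [X ::= b u S]
cccbuSXxcc => cccbucXxcc   [S ::= c]
cccbucXxcc => cccbuccXxcc   [X ::= c X]
cccbuccXxcc => cccbuccuxcc   [X ::= u]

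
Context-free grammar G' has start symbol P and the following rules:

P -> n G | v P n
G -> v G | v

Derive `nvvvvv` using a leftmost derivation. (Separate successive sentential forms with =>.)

P => nG => nvG => nvvG => nvvvG => nvvvvG => nvvvvv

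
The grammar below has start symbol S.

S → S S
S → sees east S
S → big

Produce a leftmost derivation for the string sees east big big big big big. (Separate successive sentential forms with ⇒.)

S ⇒ sees east S   [S → sees east S]
sees east S ⇒ sees east S S   [S → S S]
sees east S S ⇒ sees east S S S   [S → S S]
sees east S S S ⇒ sees east S S S S   [S → S S]
sees east S S S S ⇒ sees east S S S S S   [S → S S]
sees east S S S S S ⇒ sees east big S S S S   [S → big]
sees east big S S S S ⇒ sees east big big S S S   [S → big]
sees east big big S S S ⇒ sees east big big big S S   [S → big]
sees east big big big S S ⇒ sees east big big big big S   [S → big]
sees east big big big big S ⇒ sees east big big big big big   [S → big]

S ⇒ sees east S ⇒ sees east S S ⇒ sees east S S S ⇒ sees east S S S S ⇒ sees east S S S S S ⇒ sees east big S S S S ⇒ sees east big big S S S ⇒ sees east big big big S S ⇒ sees east big big big big S ⇒ sees east big big big big big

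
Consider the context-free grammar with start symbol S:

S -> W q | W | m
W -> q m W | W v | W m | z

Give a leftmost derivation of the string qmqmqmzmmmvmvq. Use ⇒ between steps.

S ⇒ Wq ⇒ qmWq ⇒ qmWvq ⇒ qmqmWvq ⇒ qmqmWmvq ⇒ qmqmWvmvq ⇒ qmqmWmvmvq ⇒ qmqmWmmvmvq ⇒ qmqmqmWmmvmvq ⇒ qmqmqmWmmmvmvq ⇒ qmqmqmzmmmvmvq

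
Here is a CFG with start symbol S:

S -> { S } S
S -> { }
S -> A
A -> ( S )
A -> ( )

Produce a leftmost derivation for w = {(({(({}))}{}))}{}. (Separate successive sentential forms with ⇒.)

S ⇒ {S}S ⇒ {A}S ⇒ {(S)}S ⇒ {(A)}S ⇒ {((S))}S ⇒ {(({S}S))}S ⇒ {(({A}S))}S ⇒ {(({(S)}S))}S ⇒ {(({(A)}S))}S ⇒ {(({((S))}S))}S ⇒ {(({(({}))}S))}S ⇒ {(({(({}))}{}))}S ⇒ {(({(({}))}{}))}{}

S ⇒ {S}S   [S -> { S } S]
{S}S ⇒ {A}S   [S -> A]
{A}S ⇒ {(S)}S   [A -> ( S )]
{(S)}S ⇒ {(A)}S   [S -> A]
{(A)}S ⇒ {((S))}S   [A -> ( S )]
{((S))}S ⇒ {(({S}S))}S   [S -> { S } S]
{(({S}S))}S ⇒ {(({A}S))}S   [S -> A]
{(({A}S))}S ⇒ {(({(S)}S))}S   [A -> ( S )]
{(({(S)}S))}S ⇒ {(({(A)}S))}S   [S -> A]
{(({(A)}S))}S ⇒ {(({((S))}S))}S   [A -> ( S )]
{(({((S))}S))}S ⇒ {(({(({}))}S))}S   [S -> { }]
{(({(({}))}S))}S ⇒ {(({(({}))}{}))}S   [S -> { }]
{(({(({}))}{}))}S ⇒ {(({(({}))}{}))}{}   [S -> { }]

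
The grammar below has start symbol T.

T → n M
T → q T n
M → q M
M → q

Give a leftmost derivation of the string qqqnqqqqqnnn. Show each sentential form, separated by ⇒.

T ⇒ qTn   [T → q T n]
qTn ⇒ qqTnn   [T → q T n]
qqTnn ⇒ qqqTnnn   [T → q T n]
qqqTnnn ⇒ qqqnMnnn   [T → n M]
qqqnMnnn ⇒ qqqnqMnnn   [M → q M]
qqqnqMnnn ⇒ qqqnqqMnnn   [M → q M]
qqqnqqMnnn ⇒ qqqnqqqMnnn   [M → q M]
qqqnqqqMnnn ⇒ qqqnqqqqMnnn   [M → q M]
qqqnqqqqMnnn ⇒ qqqnqqqqqnnn   [M → q]

T ⇒ qTn ⇒ qqTnn ⇒ qqqTnnn ⇒ qqqnMnnn ⇒ qqqnqMnnn ⇒ qqqnqqMnnn ⇒ qqqnqqqMnnn ⇒ qqqnqqqqMnnn ⇒ qqqnqqqqqnnn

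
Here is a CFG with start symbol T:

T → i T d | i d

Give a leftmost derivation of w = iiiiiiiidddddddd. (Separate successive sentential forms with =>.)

T=>iTd=>iiTdd=>iiiTddd=>iiiiTdddd=>iiiiiTddddd=>iiiiiiTdddddd=>iiiiiiiTddddddd=>iiiiiiiidddddddd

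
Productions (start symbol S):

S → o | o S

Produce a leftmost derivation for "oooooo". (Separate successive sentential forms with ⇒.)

S ⇒ oS ⇒ ooS ⇒ oooS ⇒ ooooS ⇒ oooooS ⇒ oooooo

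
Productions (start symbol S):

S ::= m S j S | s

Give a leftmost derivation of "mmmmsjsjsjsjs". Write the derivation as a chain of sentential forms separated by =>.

S => mSjS => mmSjSjS => mmmSjSjSjS => mmmmSjSjSjSjS => mmmmsjSjSjSjS => mmmmsjsjSjSjS => mmmmsjsjsjSjS => mmmmsjsjsjsjS => mmmmsjsjsjsjs

S => mSjS   [S ::= m S j S]
mSjS => mmSjSjS   [S ::= m S j S]
mmSjSjS => mmmSjSjSjS   [S ::= m S j S]
mmmSjSjSjS => mmmmSjSjSjSjS   [S ::= m S j S]
mmmmSjSjSjSjS => mmmmsjSjSjSjS   [S ::= s]
mmmmsjSjSjSjS => mmmmsjsjSjSjS   [S ::= s]
mmmmsjsjSjSjS => mmmmsjsjsjSjS   [S ::= s]
mmmmsjsjsjSjS => mmmmsjsjsjsjS   [S ::= s]
mmmmsjsjsjsjS => mmmmsjsjsjsjs   [S ::= s]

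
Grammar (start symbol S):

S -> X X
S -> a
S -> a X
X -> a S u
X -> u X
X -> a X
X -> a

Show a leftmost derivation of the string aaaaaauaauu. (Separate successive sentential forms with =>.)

S=>aX=>aaSu=>aaaXu=>aaaaXu=>aaaaaSuu=>aaaaaXXuu=>aaaaaaXXuu=>aaaaaauXXuu=>aaaaaauaXuu=>aaaaaauaauu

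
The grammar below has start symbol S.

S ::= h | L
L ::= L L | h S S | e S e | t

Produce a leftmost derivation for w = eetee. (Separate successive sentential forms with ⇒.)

S ⇒ L   [S ::= L]
L ⇒ eSe   [L ::= e S e]
eSe ⇒ eLe   [S ::= L]
eLe ⇒ eeSee   [L ::= e S e]
eeSee ⇒ eeLee   [S ::= L]
eeLee ⇒ eetee   [L ::= t]

S⇒L⇒eSe⇒eLe⇒eeSee⇒eeLee⇒eetee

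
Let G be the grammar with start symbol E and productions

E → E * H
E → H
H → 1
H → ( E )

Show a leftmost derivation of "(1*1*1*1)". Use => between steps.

E => H => (E) => (E*H) => (E*H*H) => (E*H*H*H) => (H*H*H*H) => (1*H*H*H) => (1*1*H*H) => (1*1*1*H) => (1*1*1*1)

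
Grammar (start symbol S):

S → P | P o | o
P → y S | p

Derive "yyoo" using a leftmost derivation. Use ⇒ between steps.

S ⇒ Po ⇒ ySo ⇒ yPo ⇒ yySo ⇒ yyoo

S ⇒ Po   [S → P o]
Po ⇒ ySo   [P → y S]
ySo ⇒ yPo   [S → P]
yPo ⇒ yySo   [P → y S]
yySo ⇒ yyoo   [S → o]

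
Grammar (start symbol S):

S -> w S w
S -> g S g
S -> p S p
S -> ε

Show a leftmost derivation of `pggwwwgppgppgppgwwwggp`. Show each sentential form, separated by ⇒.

S ⇒ pSp ⇒ pgSgp ⇒ pggSggp ⇒ pggwSwggp ⇒ pggwwSwwggp ⇒ pggwwwSwwwggp ⇒ pggwwwgSgwwwggp ⇒ pggwwwgpSpgwwwggp ⇒ pggwwwgppSppgwwwggp ⇒ pggwwwgppgSgppgwwwggp ⇒ pggwwwgppgpSpgppgwwwggp ⇒ pggwwwgppgppgppgwwwggp

S ⇒ pSp   [S -> p S p]
pSp ⇒ pgSgp   [S -> g S g]
pgSgp ⇒ pggSggp   [S -> g S g]
pggSggp ⇒ pggwSwggp   [S -> w S w]
pggwSwggp ⇒ pggwwSwwggp   [S -> w S w]
pggwwSwwggp ⇒ pggwwwSwwwggp   [S -> w S w]
pggwwwSwwwggp ⇒ pggwwwgSgwwwggp   [S -> g S g]
pggwwwgSgwwwggp ⇒ pggwwwgpSpgwwwggp   [S -> p S p]
pggwwwgpSpgwwwggp ⇒ pggwwwgppSppgwwwggp   [S -> p S p]
pggwwwgppSppgwwwggp ⇒ pggwwwgppgSgppgwwwggp   [S -> g S g]
pggwwwgppgSgppgwwwggp ⇒ pggwwwgppgpSpgppgwwwggp   [S -> p S p]
pggwwwgppgpSpgppgwwwggp ⇒ pggwwwgppgppgppgwwwggp   [S -> ε]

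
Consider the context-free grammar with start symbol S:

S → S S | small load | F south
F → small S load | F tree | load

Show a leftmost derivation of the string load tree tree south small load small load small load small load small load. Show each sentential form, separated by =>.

S => S S => S S S => S S S S => S S S S S => S S S S S S => F south S S S S S => F tree south S S S S S => F tree tree south S S S S S => load tree tree south S S S S S => load tree tree south small load S S S S => load tree tree south small load small load S S S => load tree tree south small load small load small load S S => load tree tree south small load small load small load small load S => load tree tree south small load small load small load small load small load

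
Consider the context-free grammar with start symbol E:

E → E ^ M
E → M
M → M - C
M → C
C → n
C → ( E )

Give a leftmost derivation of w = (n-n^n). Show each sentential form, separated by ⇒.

E ⇒ M ⇒ C ⇒ (E) ⇒ (E^M) ⇒ (M^M) ⇒ (M-C^M) ⇒ (C-C^M) ⇒ (n-C^M) ⇒ (n-n^M) ⇒ (n-n^C) ⇒ (n-n^n)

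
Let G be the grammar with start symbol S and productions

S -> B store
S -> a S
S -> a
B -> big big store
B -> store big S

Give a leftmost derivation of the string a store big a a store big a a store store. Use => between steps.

S => a S => a B store => a store big S store => a store big a S store => a store big a a S store => a store big a a B store store => a store big a a store big S store store => a store big a a store big a S store store => a store big a a store big a a store store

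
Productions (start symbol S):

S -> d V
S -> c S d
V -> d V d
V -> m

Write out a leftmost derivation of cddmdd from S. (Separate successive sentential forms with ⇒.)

S ⇒ cSd ⇒ cdVd ⇒ cddVdd ⇒ cddmdd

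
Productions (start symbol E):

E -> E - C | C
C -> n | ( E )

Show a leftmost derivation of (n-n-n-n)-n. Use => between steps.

E => E-C   [E -> E - C]
E-C => C-C   [E -> C]
C-C => (E)-C   [C -> ( E )]
(E)-C => (E-C)-C   [E -> E - C]
(E-C)-C => (E-C-C)-C   [E -> E - C]
(E-C-C)-C => (E-C-C-C)-C   [E -> E - C]
(E-C-C-C)-C => (C-C-C-C)-C   [E -> C]
(C-C-C-C)-C => (n-C-C-C)-C   [C -> n]
(n-C-C-C)-C => (n-n-C-C)-C   [C -> n]
(n-n-C-C)-C => (n-n-n-C)-C   [C -> n]
(n-n-n-C)-C => (n-n-n-n)-C   [C -> n]
(n-n-n-n)-C => (n-n-n-n)-n   [C -> n]

E => E-C => C-C => (E)-C => (E-C)-C => (E-C-C)-C => (E-C-C-C)-C => (C-C-C-C)-C => (n-C-C-C)-C => (n-n-C-C)-C => (n-n-n-C)-C => (n-n-n-n)-C => (n-n-n-n)-n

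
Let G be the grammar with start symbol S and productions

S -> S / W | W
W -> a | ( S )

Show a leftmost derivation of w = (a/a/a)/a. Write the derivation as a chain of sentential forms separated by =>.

S => S/W => W/W => (S)/W => (S/W)/W => (S/W/W)/W => (W/W/W)/W => (a/W/W)/W => (a/a/W)/W => (a/a/a)/W => (a/a/a)/a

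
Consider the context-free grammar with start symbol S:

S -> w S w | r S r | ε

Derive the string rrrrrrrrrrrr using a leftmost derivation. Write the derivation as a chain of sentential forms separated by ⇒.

S ⇒ rSr ⇒ rrSrr ⇒ rrrSrrr ⇒ rrrrSrrrr ⇒ rrrrrSrrrrr ⇒ rrrrrrSrrrrrr ⇒ rrrrrrrrrrrr

S ⇒ rSr   [S -> r S r]
rSr ⇒ rrSrr   [S -> r S r]
rrSrr ⇒ rrrSrrr   [S -> r S r]
rrrSrrr ⇒ rrrrSrrrr   [S -> r S r]
rrrrSrrrr ⇒ rrrrrSrrrrr   [S -> r S r]
rrrrrSrrrrr ⇒ rrrrrrSrrrrrr   [S -> r S r]
rrrrrrSrrrrrr ⇒ rrrrrrrrrrrr   [S -> ε]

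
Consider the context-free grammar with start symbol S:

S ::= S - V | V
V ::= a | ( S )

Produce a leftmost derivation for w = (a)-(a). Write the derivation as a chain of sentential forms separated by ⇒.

S ⇒ S-V ⇒ V-V ⇒ (S)-V ⇒ (V)-V ⇒ (a)-V ⇒ (a)-(S) ⇒ (a)-(V) ⇒ (a)-(a)

S ⇒ S-V   [S ::= S - V]
S-V ⇒ V-V   [S ::= V]
V-V ⇒ (S)-V   [V ::= ( S )]
(S)-V ⇒ (V)-V   [S ::= V]
(V)-V ⇒ (a)-V   [V ::= a]
(a)-V ⇒ (a)-(S)   [V ::= ( S )]
(a)-(S) ⇒ (a)-(V)   [S ::= V]
(a)-(V) ⇒ (a)-(a)   [V ::= a]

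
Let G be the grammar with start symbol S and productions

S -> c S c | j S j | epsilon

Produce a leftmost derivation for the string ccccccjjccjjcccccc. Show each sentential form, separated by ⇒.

S ⇒ cSc   [S -> c S c]
cSc ⇒ ccScc   [S -> c S c]
ccScc ⇒ cccSccc   [S -> c S c]
cccSccc ⇒ ccccScccc   [S -> c S c]
ccccScccc ⇒ cccccSccccc   [S -> c S c]
cccccSccccc ⇒ ccccccScccccc   [S -> c S c]
ccccccScccccc ⇒ ccccccjSjcccccc   [S -> j S j]
ccccccjSjcccccc ⇒ ccccccjjSjjcccccc   [S -> j S j]
ccccccjjSjjcccccc ⇒ ccccccjjcScjjcccccc   [S -> c S c]
ccccccjjcScjjcccccc ⇒ ccccccjjccjjcccccc   [S -> epsilon]

S ⇒ cSc ⇒ ccScc ⇒ cccSccc ⇒ ccccScccc ⇒ cccccSccccc ⇒ ccccccScccccc ⇒ ccccccjSjcccccc ⇒ ccccccjjSjjcccccc ⇒ ccccccjjcScjjcccccc ⇒ ccccccjjccjjcccccc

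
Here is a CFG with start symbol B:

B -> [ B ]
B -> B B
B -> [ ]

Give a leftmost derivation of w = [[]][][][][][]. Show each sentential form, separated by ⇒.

B⇒BB⇒BBB⇒BBBB⇒BBBBB⇒BBBBBB⇒[B]BBBBB⇒[[]]BBBBB⇒[[]][]BBBB⇒[[]][][]BBB⇒[[]][][][]BB⇒[[]][][][][]B⇒[[]][][][][][]

B ⇒ BB   [B -> B B]
BB ⇒ BBB   [B -> B B]
BBB ⇒ BBBB   [B -> B B]
BBBB ⇒ BBBBB   [B -> B B]
BBBBB ⇒ BBBBBB   [B -> B B]
BBBBBB ⇒ [B]BBBBB   [B -> [ B ]]
[B]BBBBB ⇒ [[]]BBBBB   [B -> [ ]]
[[]]BBBBB ⇒ [[]][]BBBB   [B -> [ ]]
[[]][]BBBB ⇒ [[]][][]BBB   [B -> [ ]]
[[]][][]BBB ⇒ [[]][][][]BB   [B -> [ ]]
[[]][][][]BB ⇒ [[]][][][][]B   [B -> [ ]]
[[]][][][][]B ⇒ [[]][][][][][]   [B -> [ ]]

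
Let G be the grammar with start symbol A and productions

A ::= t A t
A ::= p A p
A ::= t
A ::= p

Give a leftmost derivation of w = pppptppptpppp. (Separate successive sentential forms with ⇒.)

A ⇒ pAp   [A ::= p A p]
pAp ⇒ ppApp   [A ::= p A p]
ppApp ⇒ pppAppp   [A ::= p A p]
pppAppp ⇒ ppppApppp   [A ::= p A p]
ppppApppp ⇒ pppptAtpppp   [A ::= t A t]
pppptAtpppp ⇒ pppptpAptpppp   [A ::= p A p]
pppptpAptpppp ⇒ pppptppptpppp   [A ::= p]

A ⇒ pAp ⇒ ppApp ⇒ pppAppp ⇒ ppppApppp ⇒ pppptAtpppp ⇒ pppptpAptpppp ⇒ pppptppptpppp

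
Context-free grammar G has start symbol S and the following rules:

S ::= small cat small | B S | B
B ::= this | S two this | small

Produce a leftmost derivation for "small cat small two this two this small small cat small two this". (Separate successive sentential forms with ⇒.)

S ⇒ B ⇒ S two this ⇒ B S two this ⇒ S two this S two this ⇒ B two this S two this ⇒ S two this two this S two this ⇒ small cat small two this two this S two this ⇒ small cat small two this two this B S two this ⇒ small cat small two this two this small S two this ⇒ small cat small two this two this small small cat small two this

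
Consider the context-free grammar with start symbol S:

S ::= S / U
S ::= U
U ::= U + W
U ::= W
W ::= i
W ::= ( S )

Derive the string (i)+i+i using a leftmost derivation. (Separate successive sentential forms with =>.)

S => U   [S ::= U]
U => U+W   [U ::= U + W]
U+W => U+W+W   [U ::= U + W]
U+W+W => W+W+W   [U ::= W]
W+W+W => (S)+W+W   [W ::= ( S )]
(S)+W+W => (U)+W+W   [S ::= U]
(U)+W+W => (W)+W+W   [U ::= W]
(W)+W+W => (i)+W+W   [W ::= i]
(i)+W+W => (i)+i+W   [W ::= i]
(i)+i+W => (i)+i+i   [W ::= i]

S=>U=>U+W=>U+W+W=>W+W+W=>(S)+W+W=>(U)+W+W=>(W)+W+W=>(i)+W+W=>(i)+i+W=>(i)+i+i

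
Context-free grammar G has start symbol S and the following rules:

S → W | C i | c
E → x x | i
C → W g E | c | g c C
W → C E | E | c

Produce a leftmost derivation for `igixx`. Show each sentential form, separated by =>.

S => W   [S → W]
W => CE   [W → C E]
CE => WgEE   [C → W g E]
WgEE => EgEE   [W → E]
EgEE => igEE   [E → i]
igEE => igiE   [E → i]
igiE => igixx   [E → x x]

S=>W=>CE=>WgEE=>EgEE=>igEE=>igiE=>igixx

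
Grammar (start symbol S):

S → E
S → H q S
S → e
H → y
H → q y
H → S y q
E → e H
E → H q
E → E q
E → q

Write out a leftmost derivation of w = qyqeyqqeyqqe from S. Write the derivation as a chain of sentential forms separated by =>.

S => HqS   [S → H q S]
HqS => SyqqS   [H → S y q]
SyqqS => HqSyqqS   [S → H q S]
HqSyqqS => SyqqSyqqS   [H → S y q]
SyqqSyqqS => HqSyqqSyqqS   [S → H q S]
HqSyqqSyqqS => qyqSyqqSyqqS   [H → q y]
qyqSyqqSyqqS => qyqeyqqSyqqS   [S → e]
qyqeyqqSyqqS => qyqeyqqeyqqS   [S → e]
qyqeyqqeyqqS => qyqeyqqeyqqe   [S → e]

S=>HqS=>SyqqS=>HqSyqqS=>SyqqSyqqS=>HqSyqqSyqqS=>qyqSyqqSyqqS=>qyqeyqqSyqqS=>qyqeyqqeyqqS=>qyqeyqqeyqqe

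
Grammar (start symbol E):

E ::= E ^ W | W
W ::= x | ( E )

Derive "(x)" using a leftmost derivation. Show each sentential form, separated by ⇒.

E ⇒ W   [E ::= W]
W ⇒ (E)   [W ::= ( E )]
(E) ⇒ (W)   [E ::= W]
(W) ⇒ (x)   [W ::= x]

E⇒W⇒(E)⇒(W)⇒(x)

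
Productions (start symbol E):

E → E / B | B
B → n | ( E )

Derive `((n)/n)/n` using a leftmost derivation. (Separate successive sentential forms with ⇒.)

E ⇒ E/B ⇒ B/B ⇒ (E)/B ⇒ (E/B)/B ⇒ (B/B)/B ⇒ ((E)/B)/B ⇒ ((B)/B)/B ⇒ ((n)/B)/B ⇒ ((n)/n)/B ⇒ ((n)/n)/n

E ⇒ E/B   [E → E / B]
E/B ⇒ B/B   [E → B]
B/B ⇒ (E)/B   [B → ( E )]
(E)/B ⇒ (E/B)/B   [E → E / B]
(E/B)/B ⇒ (B/B)/B   [E → B]
(B/B)/B ⇒ ((E)/B)/B   [B → ( E )]
((E)/B)/B ⇒ ((B)/B)/B   [E → B]
((B)/B)/B ⇒ ((n)/B)/B   [B → n]
((n)/B)/B ⇒ ((n)/n)/B   [B → n]
((n)/n)/B ⇒ ((n)/n)/n   [B → n]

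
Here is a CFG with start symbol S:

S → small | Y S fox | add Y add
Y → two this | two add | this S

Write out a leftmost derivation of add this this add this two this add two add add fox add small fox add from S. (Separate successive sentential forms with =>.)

S => add Y add => add this S add => add this Y S fox add => add this this S S fox add => add this this add Y add S fox add => add this this add this S add S fox add => add this this add this Y S fox add S fox add => add this this add this two this S fox add S fox add => add this this add this two this add Y add fox add S fox add => add this this add this two this add two add add fox add S fox add => add this this add this two this add two add add fox add small fox add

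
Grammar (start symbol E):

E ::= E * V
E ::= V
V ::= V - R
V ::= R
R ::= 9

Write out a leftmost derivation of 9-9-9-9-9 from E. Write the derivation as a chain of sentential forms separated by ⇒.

E ⇒ V   [E ::= V]
V ⇒ V-R   [V ::= V - R]
V-R ⇒ V-R-R   [V ::= V - R]
V-R-R ⇒ V-R-R-R   [V ::= V - R]
V-R-R-R ⇒ V-R-R-R-R   [V ::= V - R]
V-R-R-R-R ⇒ R-R-R-R-R   [V ::= R]
R-R-R-R-R ⇒ 9-R-R-R-R   [R ::= 9]
9-R-R-R-R ⇒ 9-9-R-R-R   [R ::= 9]
9-9-R-R-R ⇒ 9-9-9-R-R   [R ::= 9]
9-9-9-R-R ⇒ 9-9-9-9-R   [R ::= 9]
9-9-9-9-R ⇒ 9-9-9-9-9   [R ::= 9]

E ⇒ V ⇒ V-R ⇒ V-R-R ⇒ V-R-R-R ⇒ V-R-R-R-R ⇒ R-R-R-R-R ⇒ 9-R-R-R-R ⇒ 9-9-R-R-R ⇒ 9-9-9-R-R ⇒ 9-9-9-9-R ⇒ 9-9-9-9-9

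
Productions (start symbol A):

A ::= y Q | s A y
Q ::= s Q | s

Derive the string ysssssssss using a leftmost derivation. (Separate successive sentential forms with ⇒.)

A ⇒ yQ ⇒ ysQ ⇒ yssQ ⇒ ysssQ ⇒ yssssQ ⇒ ysssssQ ⇒ yssssssQ ⇒ ysssssssQ ⇒ yssssssssQ ⇒ ysssssssss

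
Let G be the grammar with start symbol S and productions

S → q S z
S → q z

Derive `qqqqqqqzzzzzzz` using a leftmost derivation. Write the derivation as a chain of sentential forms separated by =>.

S => qSz => qqSzz => qqqSzzz => qqqqSzzzz => qqqqqSzzzzz => qqqqqqSzzzzzz => qqqqqqqzzzzzzz

S => qSz   [S → q S z]
qSz => qqSzz   [S → q S z]
qqSzz => qqqSzzz   [S → q S z]
qqqSzzz => qqqqSzzzz   [S → q S z]
qqqqSzzzz => qqqqqSzzzzz   [S → q S z]
qqqqqSzzzzz => qqqqqqSzzzzzz   [S → q S z]
qqqqqqSzzzzzz => qqqqqqqzzzzzzz   [S → q z]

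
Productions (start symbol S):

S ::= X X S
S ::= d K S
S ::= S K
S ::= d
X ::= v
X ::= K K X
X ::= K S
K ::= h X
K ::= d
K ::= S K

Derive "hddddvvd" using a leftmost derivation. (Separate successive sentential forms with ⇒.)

S ⇒ XXS   [S ::= X X S]
XXS ⇒ KKXXS   [X ::= K K X]
KKXXS ⇒ hXKXXS   [K ::= h X]
hXKXXS ⇒ hKSKXXS   [X ::= K S]
hKSKXXS ⇒ hSKSKXXS   [K ::= S K]
hSKSKXXS ⇒ hdKSKXXS   [S ::= d]
hdKSKXXS ⇒ hddSKXXS   [K ::= d]
hddSKXXS ⇒ hdddKXXS   [S ::= d]
hdddKXXS ⇒ hddddXXS   [K ::= d]
hddddXXS ⇒ hddddvXS   [X ::= v]
hddddvXS ⇒ hddddvvS   [X ::= v]
hddddvvS ⇒ hddddvvd   [S ::= d]

S ⇒ XXS ⇒ KKXXS ⇒ hXKXXS ⇒ hKSKXXS ⇒ hSKSKXXS ⇒ hdKSKXXS ⇒ hddSKXXS ⇒ hdddKXXS ⇒ hddddXXS ⇒ hddddvXS ⇒ hddddvvS ⇒ hddddvvd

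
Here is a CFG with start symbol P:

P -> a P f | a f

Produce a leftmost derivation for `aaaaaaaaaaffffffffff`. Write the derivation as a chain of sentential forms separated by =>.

P => aPf   [P -> a P f]
aPf => aaPff   [P -> a P f]
aaPff => aaaPfff   [P -> a P f]
aaaPfff => aaaaPffff   [P -> a P f]
aaaaPffff => aaaaaPfffff   [P -> a P f]
aaaaaPfffff => aaaaaaPffffff   [P -> a P f]
aaaaaaPffffff => aaaaaaaPfffffff   [P -> a P f]
aaaaaaaPfffffff => aaaaaaaaPffffffff   [P -> a P f]
aaaaaaaaPffffffff => aaaaaaaaaPfffffffff   [P -> a P f]
aaaaaaaaaPfffffffff => aaaaaaaaaaffffffffff   [P -> a f]

P => aPf => aaPff => aaaPfff => aaaaPffff => aaaaaPfffff => aaaaaaPffffff => aaaaaaaPfffffff => aaaaaaaaPffffffff => aaaaaaaaaPfffffffff => aaaaaaaaaaffffffffff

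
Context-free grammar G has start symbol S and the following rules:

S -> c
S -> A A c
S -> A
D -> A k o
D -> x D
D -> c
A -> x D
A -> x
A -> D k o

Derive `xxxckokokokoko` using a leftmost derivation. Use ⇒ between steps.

S⇒A⇒Dko⇒xDko⇒xAkoko⇒xDkokoko⇒xAkokokoko⇒xxDkokokoko⇒xxAkokokokoko⇒xxxDkokokokoko⇒xxxckokokokoko

S ⇒ A   [S -> A]
A ⇒ Dko   [A -> D k o]
Dko ⇒ xDko   [D -> x D]
xDko ⇒ xAkoko   [D -> A k o]
xAkoko ⇒ xDkokoko   [A -> D k o]
xDkokoko ⇒ xAkokokoko   [D -> A k o]
xAkokokoko ⇒ xxDkokokoko   [A -> x D]
xxDkokokoko ⇒ xxAkokokokoko   [D -> A k o]
xxAkokokokoko ⇒ xxxDkokokokoko   [A -> x D]
xxxDkokokokoko ⇒ xxxckokokokoko   [D -> c]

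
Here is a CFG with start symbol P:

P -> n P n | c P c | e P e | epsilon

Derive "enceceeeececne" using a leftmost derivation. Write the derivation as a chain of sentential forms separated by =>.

P => ePe   [P -> e P e]
ePe => enPne   [P -> n P n]
enPne => encPcne   [P -> c P c]
encPcne => encePecne   [P -> e P e]
encePecne => encecPcecne   [P -> c P c]
encecPcecne => encecePececne   [P -> e P e]
encecePececne => enceceePeececne   [P -> e P e]
enceceePeececne => enceceeeececne   [P -> epsilon]

P => ePe => enPne => encPcne => encePecne => encecPcecne => encecePececne => enceceePeececne => enceceeeececne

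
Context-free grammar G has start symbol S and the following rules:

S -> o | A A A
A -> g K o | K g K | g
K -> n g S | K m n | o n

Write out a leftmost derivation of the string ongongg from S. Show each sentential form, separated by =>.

S => AAA   [S -> A A A]
AAA => KgKAA   [A -> K g K]
KgKAA => ongKAA   [K -> o n]
ongKAA => ongonAA   [K -> o n]
ongonAA => ongongA   [A -> g]
ongongA => ongongg   [A -> g]

S => AAA => KgKAA => ongKAA => ongonAA => ongongA => ongongg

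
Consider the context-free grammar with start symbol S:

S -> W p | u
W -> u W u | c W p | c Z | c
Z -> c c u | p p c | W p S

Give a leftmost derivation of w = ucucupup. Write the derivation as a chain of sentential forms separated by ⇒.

S ⇒ Wp ⇒ uWup ⇒ ucWpup ⇒ ucuWupup ⇒ ucucupup

S ⇒ Wp   [S -> W p]
Wp ⇒ uWup   [W -> u W u]
uWup ⇒ ucWpup   [W -> c W p]
ucWpup ⇒ ucuWupup   [W -> u W u]
ucuWupup ⇒ ucucupup   [W -> c]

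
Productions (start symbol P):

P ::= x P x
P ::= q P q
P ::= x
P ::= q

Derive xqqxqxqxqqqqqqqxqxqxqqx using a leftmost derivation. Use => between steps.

P => xPx => xqPqx => xqqPqqx => xqqxPxqqx => xqqxqPqxqqx => xqqxqxPxqxqqx => xqqxqxqPqxqxqqx => xqqxqxqxPxqxqxqqx => xqqxqxqxqPqxqxqxqqx => xqqxqxqxqqPqqxqxqxqqx => xqqxqxqxqqqPqqqxqxqxqqx => xqqxqxqxqqqqqqqxqxqxqqx

P => xPx   [P ::= x P x]
xPx => xqPqx   [P ::= q P q]
xqPqx => xqqPqqx   [P ::= q P q]
xqqPqqx => xqqxPxqqx   [P ::= x P x]
xqqxPxqqx => xqqxqPqxqqx   [P ::= q P q]
xqqxqPqxqqx => xqqxqxPxqxqqx   [P ::= x P x]
xqqxqxPxqxqqx => xqqxqxqPqxqxqqx   [P ::= q P q]
xqqxqxqPqxqxqqx => xqqxqxqxPxqxqxqqx   [P ::= x P x]
xqqxqxqxPxqxqxqqx => xqqxqxqxqPqxqxqxqqx   [P ::= q P q]
xqqxqxqxqPqxqxqxqqx => xqqxqxqxqqPqqxqxqxqqx   [P ::= q P q]
xqqxqxqxqqPqqxqxqxqqx => xqqxqxqxqqqPqqqxqxqxqqx   [P ::= q P q]
xqqxqxqxqqqPqqqxqxqxqqx => xqqxqxqxqqqqqqqxqxqxqqx   [P ::= q]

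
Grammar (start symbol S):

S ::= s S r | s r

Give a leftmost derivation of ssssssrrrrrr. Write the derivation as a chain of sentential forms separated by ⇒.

S ⇒ sSr   [S ::= s S r]
sSr ⇒ ssSrr   [S ::= s S r]
ssSrr ⇒ sssSrrr   [S ::= s S r]
sssSrrr ⇒ ssssSrrrr   [S ::= s S r]
ssssSrrrr ⇒ sssssSrrrrr   [S ::= s S r]
sssssSrrrrr ⇒ ssssssrrrrrr   [S ::= s r]

S⇒sSr⇒ssSrr⇒sssSrrr⇒ssssSrrrr⇒sssssSrrrrr⇒ssssssrrrrrr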